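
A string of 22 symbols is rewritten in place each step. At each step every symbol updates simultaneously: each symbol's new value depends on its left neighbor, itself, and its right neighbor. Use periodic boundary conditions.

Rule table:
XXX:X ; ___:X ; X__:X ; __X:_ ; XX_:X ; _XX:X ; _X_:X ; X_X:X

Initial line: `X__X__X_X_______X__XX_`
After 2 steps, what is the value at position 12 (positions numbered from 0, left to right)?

step 1: XX_XX_XXXXXXXXX_XX_XXX
step 2: XXXXXXXXXXXXXXXXXXXXXX
position 12 holds X

X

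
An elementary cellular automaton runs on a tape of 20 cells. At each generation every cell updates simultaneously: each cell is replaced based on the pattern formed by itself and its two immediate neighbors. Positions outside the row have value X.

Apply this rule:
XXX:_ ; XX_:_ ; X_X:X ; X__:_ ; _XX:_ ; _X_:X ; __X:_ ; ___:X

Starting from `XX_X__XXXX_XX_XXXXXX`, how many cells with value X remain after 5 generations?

8

__XX______X__X______
_____XXXX_X__X_XXXX_
_XXX_____XX__XX____X
X____XXX________XX__
__XX_____XXXXXX_____
count of X: 8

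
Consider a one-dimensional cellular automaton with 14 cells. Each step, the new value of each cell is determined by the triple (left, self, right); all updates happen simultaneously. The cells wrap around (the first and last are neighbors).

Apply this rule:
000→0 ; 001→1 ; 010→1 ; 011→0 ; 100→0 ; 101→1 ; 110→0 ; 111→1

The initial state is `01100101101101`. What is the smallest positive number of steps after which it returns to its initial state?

28

step 1: 10001110010011
step 2: 00010100110101
step 3: 00111101001111
step 4: 01011011010110
step 5: 11100100111000
step 6: 01001101010001
step 7: 11010011110011
step 8: 10110101100101
step 9: 01001110001110
step 10: 11010100010100
step 11: 00111100111101
step 12: 01011001011011
step 13: 11100011100100
step 14: 01000101001101
step 15: 11001111010011
step 16: 10010110110101
step 17: 00111001001110
step 18: 01010011010100
step 19: 11110100111100
step 20: 01101101011001
step 21: 10010011100011
step 22: 00110101000101
step 23: 01001111001111
step 24: 11010110010110
step 25: 00111000111001
step 26: 01010001010011
step 27: 11110011110100
step 28: 01100101101101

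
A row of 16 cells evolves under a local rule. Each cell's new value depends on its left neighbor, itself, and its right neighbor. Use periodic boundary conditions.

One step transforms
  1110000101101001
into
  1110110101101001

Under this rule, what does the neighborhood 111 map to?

At position 0 the neighborhood is 111; the next row has 1 there.

1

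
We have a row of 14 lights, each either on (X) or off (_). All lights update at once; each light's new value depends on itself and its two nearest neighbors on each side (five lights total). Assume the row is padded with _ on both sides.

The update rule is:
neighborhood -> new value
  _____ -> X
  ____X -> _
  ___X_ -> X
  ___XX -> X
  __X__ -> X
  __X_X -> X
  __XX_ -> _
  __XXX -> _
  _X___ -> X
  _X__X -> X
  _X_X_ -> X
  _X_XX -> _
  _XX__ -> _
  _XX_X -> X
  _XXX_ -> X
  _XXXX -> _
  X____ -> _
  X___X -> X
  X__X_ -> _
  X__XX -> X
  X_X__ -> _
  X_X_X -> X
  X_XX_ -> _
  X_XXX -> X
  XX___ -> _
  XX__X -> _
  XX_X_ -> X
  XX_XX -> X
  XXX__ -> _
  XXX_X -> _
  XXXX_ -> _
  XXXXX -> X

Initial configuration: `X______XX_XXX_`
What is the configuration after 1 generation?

XX_XX_X_XXXX__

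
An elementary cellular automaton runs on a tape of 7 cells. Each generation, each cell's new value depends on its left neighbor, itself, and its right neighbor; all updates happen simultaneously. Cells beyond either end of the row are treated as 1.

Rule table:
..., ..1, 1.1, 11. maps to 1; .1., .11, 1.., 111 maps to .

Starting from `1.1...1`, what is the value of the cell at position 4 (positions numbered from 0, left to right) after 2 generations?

.

11..11.
.1.1.11
position 4 holds .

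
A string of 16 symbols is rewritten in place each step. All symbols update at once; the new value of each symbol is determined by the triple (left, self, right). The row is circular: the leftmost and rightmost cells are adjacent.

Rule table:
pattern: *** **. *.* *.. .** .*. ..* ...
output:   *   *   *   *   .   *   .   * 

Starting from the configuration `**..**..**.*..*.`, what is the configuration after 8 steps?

.**..**..****.**
*.**..**..****.*
**.**..**..****.
.**.**..**..****
*.**.**..**..***
**.**.**..**..**
***.**.**..**..*
****.**.**..**..

****.**.**..**..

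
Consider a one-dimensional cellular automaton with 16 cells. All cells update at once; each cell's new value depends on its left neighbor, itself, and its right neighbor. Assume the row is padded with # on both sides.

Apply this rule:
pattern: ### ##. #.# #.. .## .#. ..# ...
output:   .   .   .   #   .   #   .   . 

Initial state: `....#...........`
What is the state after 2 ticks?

.#....#.........

tick 1: #...##..........
tick 2: .#....#.........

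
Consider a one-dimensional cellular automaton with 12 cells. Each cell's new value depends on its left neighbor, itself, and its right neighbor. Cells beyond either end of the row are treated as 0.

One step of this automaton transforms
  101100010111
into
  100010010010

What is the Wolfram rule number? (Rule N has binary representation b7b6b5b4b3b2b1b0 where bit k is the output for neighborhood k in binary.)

position 10: 111 → 1  (bit 7 = 1)
position 3: 110 → 0  (bit 6 = 0)
position 1: 101 → 0  (bit 5 = 0)
position 4: 100 → 1  (bit 4 = 1)
position 2: 011 → 0  (bit 3 = 0)
position 0: 010 → 1  (bit 2 = 1)
position 6: 001 → 0  (bit 1 = 0)
position 5: 000 → 0  (bit 0 = 0)
bits b7..b0 = 10010100 = 148

148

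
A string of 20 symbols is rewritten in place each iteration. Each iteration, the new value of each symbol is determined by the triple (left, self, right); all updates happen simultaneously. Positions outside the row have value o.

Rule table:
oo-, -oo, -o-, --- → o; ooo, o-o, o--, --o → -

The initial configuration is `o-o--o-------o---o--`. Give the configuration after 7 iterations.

o-o--o-o-o-o-o-o-o--

o-o--o-ooooo-o-o-o--
o-o--o-o---o-o-o-o--
o-o--o-o-o-o-o-o-o--
o-o--o-o-o-o-o-o-o--  (fixed point — unchanged through iteration 7)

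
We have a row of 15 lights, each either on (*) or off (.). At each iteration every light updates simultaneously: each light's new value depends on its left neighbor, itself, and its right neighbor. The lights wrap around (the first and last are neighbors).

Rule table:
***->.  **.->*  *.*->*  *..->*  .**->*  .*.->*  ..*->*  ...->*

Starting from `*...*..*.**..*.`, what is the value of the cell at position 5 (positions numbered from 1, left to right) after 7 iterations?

*

***************
...............
***************  (repeats iteration 1; period 2)
iteration 7: ***************
position 5 holds *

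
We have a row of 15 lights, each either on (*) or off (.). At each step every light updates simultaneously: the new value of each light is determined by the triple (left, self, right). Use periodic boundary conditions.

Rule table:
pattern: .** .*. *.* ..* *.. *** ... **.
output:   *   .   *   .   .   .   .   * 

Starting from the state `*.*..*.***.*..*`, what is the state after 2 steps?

**....**.**...*
.*....*****...*

.*....*****...*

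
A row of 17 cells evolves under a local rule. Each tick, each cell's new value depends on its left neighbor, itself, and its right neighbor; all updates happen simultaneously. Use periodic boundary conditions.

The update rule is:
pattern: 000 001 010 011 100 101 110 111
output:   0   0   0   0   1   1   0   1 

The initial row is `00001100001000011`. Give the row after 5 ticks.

00001000001000010

10000010000100000
01000001000010000
00100000100001000
00010000010000100
00001000001000010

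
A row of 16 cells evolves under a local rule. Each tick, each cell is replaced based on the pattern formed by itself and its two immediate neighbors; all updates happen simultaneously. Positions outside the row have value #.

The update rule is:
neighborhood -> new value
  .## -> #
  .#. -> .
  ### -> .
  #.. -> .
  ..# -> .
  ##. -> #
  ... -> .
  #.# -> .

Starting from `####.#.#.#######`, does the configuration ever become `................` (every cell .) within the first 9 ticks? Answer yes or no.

tick 1: ...#.....#......
tick 2: ................
all cells are . at tick 2

yes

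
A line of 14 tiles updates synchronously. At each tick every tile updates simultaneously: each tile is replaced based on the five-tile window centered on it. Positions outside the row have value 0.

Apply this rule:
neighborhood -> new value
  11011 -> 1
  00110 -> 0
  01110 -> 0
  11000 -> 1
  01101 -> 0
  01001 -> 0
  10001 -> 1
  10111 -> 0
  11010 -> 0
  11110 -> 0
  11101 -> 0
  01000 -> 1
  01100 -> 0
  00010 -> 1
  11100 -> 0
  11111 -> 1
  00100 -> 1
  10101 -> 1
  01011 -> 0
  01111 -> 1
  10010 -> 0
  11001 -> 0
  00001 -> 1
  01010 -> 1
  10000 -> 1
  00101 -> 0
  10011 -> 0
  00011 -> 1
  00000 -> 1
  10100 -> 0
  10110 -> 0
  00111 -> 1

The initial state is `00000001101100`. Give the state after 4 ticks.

11111110010011
11111000010000
11100111111111
10000111111100

10000111111100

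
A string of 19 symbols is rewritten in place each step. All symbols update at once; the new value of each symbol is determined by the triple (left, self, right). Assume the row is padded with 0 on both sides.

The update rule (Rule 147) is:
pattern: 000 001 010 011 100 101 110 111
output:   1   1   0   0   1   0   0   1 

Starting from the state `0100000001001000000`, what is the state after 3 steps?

1011111110110111111
0001111100000011110
1110111011111101101

1110111011111101101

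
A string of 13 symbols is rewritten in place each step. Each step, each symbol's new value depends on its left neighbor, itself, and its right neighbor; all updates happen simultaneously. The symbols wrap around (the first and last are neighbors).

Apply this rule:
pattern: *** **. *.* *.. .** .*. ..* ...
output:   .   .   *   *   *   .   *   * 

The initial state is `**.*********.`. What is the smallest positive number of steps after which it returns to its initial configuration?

*.**........*
.**.*********
**.**........
*.**.********
.**.**.......
**.**.*******
..**.**......
***.**.******
...**.**.....
****.**.*****
....**.**....
*****.**.****
.....**.**...
******.**.***
......**.**..
*******.**.**
.......**.**.
********.**.*
........**.**
*********.**.
*........**.*
.*********.**
**........**.
*.*********.*
.**........**
**.*********.

26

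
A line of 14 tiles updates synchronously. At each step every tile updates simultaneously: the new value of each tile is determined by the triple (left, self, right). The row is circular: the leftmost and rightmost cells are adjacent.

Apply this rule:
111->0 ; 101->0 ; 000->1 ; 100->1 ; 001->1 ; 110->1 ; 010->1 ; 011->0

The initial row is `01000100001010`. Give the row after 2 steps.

step 1: 11111111111011
step 2: 00000000001000

00000000001000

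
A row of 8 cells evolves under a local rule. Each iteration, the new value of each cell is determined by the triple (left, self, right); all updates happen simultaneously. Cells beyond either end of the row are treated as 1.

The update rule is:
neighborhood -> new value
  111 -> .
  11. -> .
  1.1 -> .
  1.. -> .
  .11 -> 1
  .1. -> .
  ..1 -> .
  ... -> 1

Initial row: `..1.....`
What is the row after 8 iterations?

iteration 1: ....111.
iteration 2: .11.1...
iteration 3: .1....1.
iteration 4: ...11...
iteration 5: .1.1..1.
iteration 6: ........
iteration 7: .111111.
iteration 8: .1......

.1......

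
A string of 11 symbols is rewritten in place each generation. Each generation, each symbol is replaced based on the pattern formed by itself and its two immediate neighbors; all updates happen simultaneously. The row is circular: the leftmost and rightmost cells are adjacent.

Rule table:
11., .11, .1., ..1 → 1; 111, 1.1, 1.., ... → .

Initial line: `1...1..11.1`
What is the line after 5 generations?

1..11.111.1
1.111.1.1.1
1.1.1.1.1.1
1.1.1.1.1.1  (fixed point — unchanged through generation 5)

1.1.1.1.1.1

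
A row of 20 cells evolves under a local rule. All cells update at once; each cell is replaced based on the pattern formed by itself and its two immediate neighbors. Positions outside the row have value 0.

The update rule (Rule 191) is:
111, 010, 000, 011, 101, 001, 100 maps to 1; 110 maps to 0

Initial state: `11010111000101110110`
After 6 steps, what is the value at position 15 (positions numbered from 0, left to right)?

10111110111111101101
11111101111111011011
11111011111110110110
11110111111101101101
11101111111011011011
11011111110110110110
position 15 holds 1

1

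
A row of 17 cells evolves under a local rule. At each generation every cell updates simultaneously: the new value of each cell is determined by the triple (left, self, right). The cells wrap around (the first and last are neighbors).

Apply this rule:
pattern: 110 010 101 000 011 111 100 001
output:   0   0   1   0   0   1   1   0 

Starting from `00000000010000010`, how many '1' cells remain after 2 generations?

2

generation 1: 00000000001000001
generation 2: 10000000000100000
count of 1: 2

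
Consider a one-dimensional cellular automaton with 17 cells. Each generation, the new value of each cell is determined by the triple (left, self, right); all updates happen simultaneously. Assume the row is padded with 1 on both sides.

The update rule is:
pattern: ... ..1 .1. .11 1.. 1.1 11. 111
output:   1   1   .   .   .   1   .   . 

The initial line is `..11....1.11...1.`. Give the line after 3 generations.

generation 1: .1...111.1...11.1
generation 2: 1..11...1..11..1.
generation 3: ..1...11..1...1.1

..1...11..1...1.1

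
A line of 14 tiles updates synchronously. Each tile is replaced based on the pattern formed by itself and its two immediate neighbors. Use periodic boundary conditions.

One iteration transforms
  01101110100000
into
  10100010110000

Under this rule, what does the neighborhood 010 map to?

At position 8 the neighborhood is 010; the next row has 1 there.

1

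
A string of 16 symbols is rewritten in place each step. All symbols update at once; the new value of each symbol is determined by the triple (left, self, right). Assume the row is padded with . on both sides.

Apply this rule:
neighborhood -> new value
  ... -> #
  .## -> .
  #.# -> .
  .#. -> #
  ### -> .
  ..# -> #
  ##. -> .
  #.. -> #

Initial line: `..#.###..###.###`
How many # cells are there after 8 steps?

11

###....##.......
...####..#######
###....##.......  (repeats step 1; period 2)
step 8: ...####..#######
count of #: 11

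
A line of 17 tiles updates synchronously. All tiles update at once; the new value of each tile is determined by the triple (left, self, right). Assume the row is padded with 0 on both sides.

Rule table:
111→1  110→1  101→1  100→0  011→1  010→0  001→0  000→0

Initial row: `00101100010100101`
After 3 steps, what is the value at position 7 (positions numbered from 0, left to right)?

00011100001000010
00011100000000000
00011100000000000
position 7 holds 0

0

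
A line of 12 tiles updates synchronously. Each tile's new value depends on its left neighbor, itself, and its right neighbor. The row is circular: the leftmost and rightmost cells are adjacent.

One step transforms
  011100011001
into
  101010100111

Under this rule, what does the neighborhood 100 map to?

At position 4 the neighborhood is 100; the next row has 1 there.

1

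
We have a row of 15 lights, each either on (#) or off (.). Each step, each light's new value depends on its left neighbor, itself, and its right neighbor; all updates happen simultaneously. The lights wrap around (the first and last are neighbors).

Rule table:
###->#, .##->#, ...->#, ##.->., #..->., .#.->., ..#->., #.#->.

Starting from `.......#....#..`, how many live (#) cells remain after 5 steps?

######...##...#
#####..#.#..#.#
####..........#
###..########.#
##...#######..#
count of #: 10

10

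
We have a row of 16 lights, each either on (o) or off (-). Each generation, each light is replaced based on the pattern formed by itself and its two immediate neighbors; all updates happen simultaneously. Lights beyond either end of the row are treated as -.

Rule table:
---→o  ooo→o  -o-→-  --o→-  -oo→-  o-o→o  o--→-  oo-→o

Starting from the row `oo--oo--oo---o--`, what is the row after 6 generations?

generation 1: -o---o---o-o---o
generation 2: ---o---o--o--o--
generation 3: oo---o---------o
generation 4: -o-o---ooooooo--
generation 5: --o--o--oooooo-o
generation 6: o--------oooooo-

o--------oooooo-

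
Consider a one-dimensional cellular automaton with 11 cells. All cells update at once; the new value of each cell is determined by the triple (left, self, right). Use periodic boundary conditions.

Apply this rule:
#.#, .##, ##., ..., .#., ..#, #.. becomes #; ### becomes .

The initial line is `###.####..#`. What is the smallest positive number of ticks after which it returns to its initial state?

..###..####
###.####..#

2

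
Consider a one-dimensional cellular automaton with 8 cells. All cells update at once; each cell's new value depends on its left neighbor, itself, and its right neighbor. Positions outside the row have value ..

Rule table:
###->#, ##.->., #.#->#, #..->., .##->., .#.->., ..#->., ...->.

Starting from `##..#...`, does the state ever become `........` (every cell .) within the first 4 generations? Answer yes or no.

........
all cells are . at generation 1

yes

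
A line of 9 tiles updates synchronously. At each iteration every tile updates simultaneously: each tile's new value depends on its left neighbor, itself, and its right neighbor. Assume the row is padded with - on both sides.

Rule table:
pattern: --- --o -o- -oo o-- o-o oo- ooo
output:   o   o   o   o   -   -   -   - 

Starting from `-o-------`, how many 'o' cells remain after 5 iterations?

6

iteration 1: oo-oooooo
iteration 2: o--o-----
iteration 3: o-oo-oooo
iteration 4: o-o--o---
iteration 5: o-o-oo-oo
count of o: 6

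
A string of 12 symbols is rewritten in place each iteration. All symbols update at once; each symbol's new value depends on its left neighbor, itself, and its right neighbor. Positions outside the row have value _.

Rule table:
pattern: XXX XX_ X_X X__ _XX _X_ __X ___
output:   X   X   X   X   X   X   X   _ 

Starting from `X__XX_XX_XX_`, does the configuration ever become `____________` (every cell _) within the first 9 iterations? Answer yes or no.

no

XXXXXXXXXXXX
XXXXXXXXXXXX  (fixed point — unchanged through iteration 9)
iteration 9 is XXXXXXXXXXXX, still not uniform _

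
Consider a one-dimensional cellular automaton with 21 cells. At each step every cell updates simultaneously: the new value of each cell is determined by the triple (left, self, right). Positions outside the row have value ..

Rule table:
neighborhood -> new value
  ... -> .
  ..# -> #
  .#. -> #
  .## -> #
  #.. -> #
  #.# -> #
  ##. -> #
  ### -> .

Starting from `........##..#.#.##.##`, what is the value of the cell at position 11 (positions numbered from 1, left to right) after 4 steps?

.

.......##############
......##............#
.....####..........##
....##..##........###
position 11 holds .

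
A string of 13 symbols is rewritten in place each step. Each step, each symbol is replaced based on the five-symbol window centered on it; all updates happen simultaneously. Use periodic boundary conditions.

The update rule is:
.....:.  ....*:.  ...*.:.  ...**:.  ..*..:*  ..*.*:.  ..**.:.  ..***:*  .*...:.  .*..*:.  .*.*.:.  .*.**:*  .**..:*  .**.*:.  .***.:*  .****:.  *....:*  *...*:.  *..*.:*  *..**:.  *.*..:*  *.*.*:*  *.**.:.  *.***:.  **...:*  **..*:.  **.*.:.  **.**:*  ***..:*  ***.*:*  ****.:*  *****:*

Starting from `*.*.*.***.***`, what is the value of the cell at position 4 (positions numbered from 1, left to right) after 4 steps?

.

*.*.**.***..*
..**..*.**...
...*.*.*.***.
*....*.**.***
position 4 holds .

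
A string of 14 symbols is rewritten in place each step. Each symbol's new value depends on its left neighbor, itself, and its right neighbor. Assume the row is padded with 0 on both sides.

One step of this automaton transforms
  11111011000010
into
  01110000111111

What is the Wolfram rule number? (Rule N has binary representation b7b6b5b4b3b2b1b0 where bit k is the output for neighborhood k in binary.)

position 1: 111 → 1  (bit 7 = 1)
position 4: 110 → 0  (bit 6 = 0)
position 5: 101 → 0  (bit 5 = 0)
position 8: 100 → 1  (bit 4 = 1)
position 0: 011 → 0  (bit 3 = 0)
position 12: 010 → 1  (bit 2 = 1)
position 11: 001 → 1  (bit 1 = 1)
position 9: 000 → 1  (bit 0 = 1)
bits b7..b0 = 10010111 = 151

151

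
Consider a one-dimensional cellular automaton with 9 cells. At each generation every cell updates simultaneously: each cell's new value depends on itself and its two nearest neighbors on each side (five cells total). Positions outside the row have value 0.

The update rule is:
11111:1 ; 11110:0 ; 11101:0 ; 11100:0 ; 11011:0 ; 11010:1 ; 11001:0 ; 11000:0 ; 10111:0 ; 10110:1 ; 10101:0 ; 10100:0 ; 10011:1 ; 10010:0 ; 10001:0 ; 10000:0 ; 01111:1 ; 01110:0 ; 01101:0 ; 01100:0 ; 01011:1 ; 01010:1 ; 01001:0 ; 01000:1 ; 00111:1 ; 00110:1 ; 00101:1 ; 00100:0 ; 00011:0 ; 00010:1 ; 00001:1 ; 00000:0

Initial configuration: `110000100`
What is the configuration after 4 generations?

010010101

100011010
010010101
100011010  (repeats generation 1; period 2)
generation 4: 010010101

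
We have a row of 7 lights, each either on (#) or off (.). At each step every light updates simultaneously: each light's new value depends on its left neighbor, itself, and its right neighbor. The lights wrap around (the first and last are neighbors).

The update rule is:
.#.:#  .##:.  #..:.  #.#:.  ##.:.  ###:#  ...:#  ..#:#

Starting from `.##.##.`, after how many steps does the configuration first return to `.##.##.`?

4

step 1: #......
step 2: #.#####
step 3: ...####
step 4: .##.##.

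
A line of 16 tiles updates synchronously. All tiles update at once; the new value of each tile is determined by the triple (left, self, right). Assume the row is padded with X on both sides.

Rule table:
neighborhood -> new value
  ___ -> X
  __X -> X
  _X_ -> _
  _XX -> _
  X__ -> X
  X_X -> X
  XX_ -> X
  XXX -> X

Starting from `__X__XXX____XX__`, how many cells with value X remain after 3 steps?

13

XX_XX_XXXXXX_XXX
XXX_XX_XXXXXX_XX
XXXX_XX_XXXXXX_X
count of X: 13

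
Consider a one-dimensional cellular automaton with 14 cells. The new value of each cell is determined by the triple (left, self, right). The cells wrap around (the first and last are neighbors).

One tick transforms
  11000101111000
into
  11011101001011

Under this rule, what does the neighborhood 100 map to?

At position 2 the neighborhood is 100; the next row has 0 there.

0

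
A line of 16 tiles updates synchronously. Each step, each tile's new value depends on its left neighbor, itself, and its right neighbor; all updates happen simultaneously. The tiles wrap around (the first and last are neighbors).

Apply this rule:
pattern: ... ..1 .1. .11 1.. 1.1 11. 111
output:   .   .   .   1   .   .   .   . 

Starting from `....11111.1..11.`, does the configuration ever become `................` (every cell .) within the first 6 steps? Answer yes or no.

yes

step 1: ....1........1..
step 2: ................
all cells are . at step 2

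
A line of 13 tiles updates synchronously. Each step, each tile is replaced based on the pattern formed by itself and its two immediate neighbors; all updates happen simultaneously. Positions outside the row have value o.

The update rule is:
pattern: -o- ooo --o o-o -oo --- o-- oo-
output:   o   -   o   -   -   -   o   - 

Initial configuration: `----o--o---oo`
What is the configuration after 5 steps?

-----o-o-----

step 1: o--oooooo-o--
step 2: -oo-------ooo
step 3: ---o-----o---
step 4: o-ooo---ooo-o
step 5: -----o-o-----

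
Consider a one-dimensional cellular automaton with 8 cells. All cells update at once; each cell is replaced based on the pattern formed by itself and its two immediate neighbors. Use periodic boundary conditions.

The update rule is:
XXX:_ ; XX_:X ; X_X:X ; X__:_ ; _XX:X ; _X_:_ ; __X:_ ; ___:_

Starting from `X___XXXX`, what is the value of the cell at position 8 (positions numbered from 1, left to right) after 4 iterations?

_

X___X___
________
________  (fixed point — unchanged through iteration 4)
position 8 holds _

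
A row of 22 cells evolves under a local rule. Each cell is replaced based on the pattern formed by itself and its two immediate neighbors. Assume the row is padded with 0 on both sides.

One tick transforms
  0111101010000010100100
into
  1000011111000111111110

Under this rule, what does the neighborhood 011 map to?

At position 1 the neighborhood is 011; the next row has 0 there.

0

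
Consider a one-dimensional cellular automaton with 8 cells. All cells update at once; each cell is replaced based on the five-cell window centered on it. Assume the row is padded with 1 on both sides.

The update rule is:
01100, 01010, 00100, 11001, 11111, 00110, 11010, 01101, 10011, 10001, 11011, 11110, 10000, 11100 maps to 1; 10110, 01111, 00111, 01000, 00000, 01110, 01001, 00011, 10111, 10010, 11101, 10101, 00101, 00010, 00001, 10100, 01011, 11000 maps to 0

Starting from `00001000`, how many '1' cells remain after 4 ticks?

1

01001010
10000100
10100101
01000000
count of 1: 1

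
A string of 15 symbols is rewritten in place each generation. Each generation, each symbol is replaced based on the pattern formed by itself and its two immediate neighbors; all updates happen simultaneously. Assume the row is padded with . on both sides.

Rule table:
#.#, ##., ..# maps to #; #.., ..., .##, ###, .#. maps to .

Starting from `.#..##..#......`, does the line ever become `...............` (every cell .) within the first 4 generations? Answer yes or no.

generation 1: #..#.#.#.......
generation 2: ..#.#.#........
generation 3: .#.#.#.........
generation 4: #.#.#..........
generation 4 is #.#.#.........., still not uniform .

no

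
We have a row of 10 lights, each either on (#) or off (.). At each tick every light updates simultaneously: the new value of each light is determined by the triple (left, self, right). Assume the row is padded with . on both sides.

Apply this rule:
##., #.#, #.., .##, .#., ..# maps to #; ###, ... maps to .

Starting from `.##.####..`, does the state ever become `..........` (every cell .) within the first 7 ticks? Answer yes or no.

no

#####..##.
#...######
##.##....#
######..##
#....#####
##..##...#
#######.##
tick 7 is #######.##, still not uniform .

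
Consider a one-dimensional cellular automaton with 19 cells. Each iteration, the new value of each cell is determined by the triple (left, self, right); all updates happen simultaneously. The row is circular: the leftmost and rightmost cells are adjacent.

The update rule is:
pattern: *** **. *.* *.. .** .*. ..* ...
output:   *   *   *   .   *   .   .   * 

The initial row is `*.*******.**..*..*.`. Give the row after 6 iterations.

*****************..

iteration 1: .***********......*
iteration 2: ************.****..
iteration 3: *****************..
iteration 4: *****************..  (fixed point — unchanged through iteration 6)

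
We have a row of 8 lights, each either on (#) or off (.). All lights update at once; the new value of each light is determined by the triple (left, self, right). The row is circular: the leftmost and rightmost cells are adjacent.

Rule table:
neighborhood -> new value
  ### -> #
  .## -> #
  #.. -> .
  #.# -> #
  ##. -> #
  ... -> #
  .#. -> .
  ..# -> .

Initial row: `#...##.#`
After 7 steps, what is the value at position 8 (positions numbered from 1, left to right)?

#.#.####
##.#####
########
########  (fixed point — unchanged through step 7)
position 8 holds #

#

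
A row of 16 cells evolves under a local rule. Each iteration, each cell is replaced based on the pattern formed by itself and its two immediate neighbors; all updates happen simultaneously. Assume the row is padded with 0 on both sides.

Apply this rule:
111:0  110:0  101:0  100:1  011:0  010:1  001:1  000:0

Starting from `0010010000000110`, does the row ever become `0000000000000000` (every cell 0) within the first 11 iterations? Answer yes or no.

0111111000001001
1000000100011111
1100001110100000
0010010000110000
0111111001001000
1000000111111100
1100001000000010
0010011100000111
0111100010001000
1000010111011100
1100110000000010
iteration 11 is 1100110000000010, still not uniform 0

no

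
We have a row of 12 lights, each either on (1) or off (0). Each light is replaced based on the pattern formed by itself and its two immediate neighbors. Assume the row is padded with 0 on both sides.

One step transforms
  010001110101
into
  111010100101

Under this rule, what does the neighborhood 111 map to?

1

At position 6 the neighborhood is 111; the next row has 1 there.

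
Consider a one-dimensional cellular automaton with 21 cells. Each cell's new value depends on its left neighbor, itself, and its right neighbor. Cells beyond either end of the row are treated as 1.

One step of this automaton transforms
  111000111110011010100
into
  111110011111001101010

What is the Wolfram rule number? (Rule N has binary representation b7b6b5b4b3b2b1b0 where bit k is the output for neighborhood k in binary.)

position 0: 111 → 1  (bit 7 = 1)
position 2: 110 → 1  (bit 6 = 1)
position 15: 101 → 1  (bit 5 = 1)
position 3: 100 → 1  (bit 4 = 1)
position 6: 011 → 0  (bit 3 = 0)
position 16: 010 → 0  (bit 2 = 0)
position 5: 001 → 0  (bit 1 = 0)
position 4: 000 → 1  (bit 0 = 1)
bits b7..b0 = 11110001 = 241

241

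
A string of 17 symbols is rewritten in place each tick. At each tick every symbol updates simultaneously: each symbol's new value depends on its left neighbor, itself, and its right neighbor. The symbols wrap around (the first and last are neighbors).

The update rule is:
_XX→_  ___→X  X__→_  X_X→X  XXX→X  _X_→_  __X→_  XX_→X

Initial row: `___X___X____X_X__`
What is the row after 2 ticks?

XX_X___X__X______

XX___X___XX__X__X
XX_X___X__X______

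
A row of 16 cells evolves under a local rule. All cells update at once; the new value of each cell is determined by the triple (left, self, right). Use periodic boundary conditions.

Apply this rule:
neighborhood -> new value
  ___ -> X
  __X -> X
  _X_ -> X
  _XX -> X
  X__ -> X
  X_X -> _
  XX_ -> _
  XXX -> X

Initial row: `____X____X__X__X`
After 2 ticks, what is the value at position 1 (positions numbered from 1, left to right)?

X

XXXXXXXXXXXXXXXX
XXXXXXXXXXXXXXXX
position 1 holds X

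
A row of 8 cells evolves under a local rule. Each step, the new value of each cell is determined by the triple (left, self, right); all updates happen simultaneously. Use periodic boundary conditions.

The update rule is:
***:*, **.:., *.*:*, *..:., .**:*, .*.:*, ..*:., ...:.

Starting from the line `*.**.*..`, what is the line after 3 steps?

*.**....

***.**..
**.**...
*.**....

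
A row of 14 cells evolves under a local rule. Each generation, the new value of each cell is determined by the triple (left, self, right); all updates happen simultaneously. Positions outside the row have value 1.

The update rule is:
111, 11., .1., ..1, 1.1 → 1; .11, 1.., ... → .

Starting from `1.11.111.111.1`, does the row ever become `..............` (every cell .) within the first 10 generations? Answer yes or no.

11.11.111.111.
111.11.111.111
1111.11.111.11
11111.11.111.1
111111.11.111.
1111111.11.111
11111111.11.11
111111111.11.1
1111111111.11.
11111111111.11
generation 10 is 11111111111.11, still not uniform .

no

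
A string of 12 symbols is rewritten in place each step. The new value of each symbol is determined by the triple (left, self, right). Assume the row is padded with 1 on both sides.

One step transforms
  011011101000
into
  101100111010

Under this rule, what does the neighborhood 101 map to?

At position 0 the neighborhood is 101; the next row has 1 there.

1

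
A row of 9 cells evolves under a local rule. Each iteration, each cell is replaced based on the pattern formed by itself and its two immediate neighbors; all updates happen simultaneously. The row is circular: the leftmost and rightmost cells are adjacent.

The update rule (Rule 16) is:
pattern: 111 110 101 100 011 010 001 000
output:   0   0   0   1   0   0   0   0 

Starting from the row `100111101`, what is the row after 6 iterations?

000000100

010000000
001000000
000100000
000010000
000001000
000000100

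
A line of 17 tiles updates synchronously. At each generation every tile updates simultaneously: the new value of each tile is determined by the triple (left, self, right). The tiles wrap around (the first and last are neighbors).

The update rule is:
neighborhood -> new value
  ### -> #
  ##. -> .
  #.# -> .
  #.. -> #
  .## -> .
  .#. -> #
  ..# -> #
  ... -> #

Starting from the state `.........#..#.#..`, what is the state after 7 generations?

##.####.###.###.#

#############.###
############...##
###########.###.#
##########...#...
.########.#######
..######...#####.
##.####.###.###.#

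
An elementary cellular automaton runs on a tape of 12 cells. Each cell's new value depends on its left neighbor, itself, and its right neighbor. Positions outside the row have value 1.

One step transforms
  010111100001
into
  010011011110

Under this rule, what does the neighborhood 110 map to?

0

At position 6 the neighborhood is 110; the next row has 0 there.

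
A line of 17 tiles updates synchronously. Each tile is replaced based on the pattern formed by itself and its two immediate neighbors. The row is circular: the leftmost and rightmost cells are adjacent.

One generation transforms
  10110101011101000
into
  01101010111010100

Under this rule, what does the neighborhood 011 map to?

At position 2 the neighborhood is 011; the next row has 1 there.

1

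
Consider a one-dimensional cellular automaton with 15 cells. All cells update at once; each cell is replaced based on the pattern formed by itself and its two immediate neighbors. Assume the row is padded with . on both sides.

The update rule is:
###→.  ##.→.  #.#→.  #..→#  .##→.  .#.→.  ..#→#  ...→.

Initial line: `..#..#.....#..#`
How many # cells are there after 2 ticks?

4

.#.##.#...#.##.
#......#.#....#
count of #: 4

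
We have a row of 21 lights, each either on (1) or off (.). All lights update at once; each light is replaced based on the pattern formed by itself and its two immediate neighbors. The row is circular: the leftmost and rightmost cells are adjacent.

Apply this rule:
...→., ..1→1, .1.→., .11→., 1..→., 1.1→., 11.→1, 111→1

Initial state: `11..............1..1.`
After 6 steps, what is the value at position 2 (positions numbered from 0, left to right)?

.

step 1: .1.............1..1..
step 2: 1.............1..1...
step 3: .............1..1...1
step 4: ............1..1...1.
step 5: ...........1..1...1..
step 6: ..........1..1...1...
position 2 holds .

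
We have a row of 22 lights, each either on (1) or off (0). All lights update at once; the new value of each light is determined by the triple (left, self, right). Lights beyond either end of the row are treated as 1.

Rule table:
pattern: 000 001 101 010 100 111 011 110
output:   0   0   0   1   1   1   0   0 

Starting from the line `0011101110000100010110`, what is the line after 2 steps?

0101100101100001011000

1001000101000110010000
0101100101100001011000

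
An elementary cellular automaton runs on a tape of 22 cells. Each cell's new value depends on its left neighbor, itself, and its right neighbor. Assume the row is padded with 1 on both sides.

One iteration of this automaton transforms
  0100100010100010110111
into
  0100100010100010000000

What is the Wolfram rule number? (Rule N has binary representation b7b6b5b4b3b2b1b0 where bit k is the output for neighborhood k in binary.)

position 20: 111 → 0  (bit 7 = 0)
position 17: 110 → 0  (bit 6 = 0)
position 0: 101 → 0  (bit 5 = 0)
position 2: 100 → 0  (bit 4 = 0)
position 16: 011 → 0  (bit 3 = 0)
position 1: 010 → 1  (bit 2 = 1)
position 3: 001 → 0  (bit 1 = 0)
position 6: 000 → 0  (bit 0 = 0)
bits b7..b0 = 00000100 = 4

4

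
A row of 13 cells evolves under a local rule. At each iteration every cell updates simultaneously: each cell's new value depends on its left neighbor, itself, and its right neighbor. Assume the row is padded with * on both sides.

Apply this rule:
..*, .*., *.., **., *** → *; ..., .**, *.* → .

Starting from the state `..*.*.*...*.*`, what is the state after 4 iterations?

***.*.**.**..
***.*..*..***
***.******.**
***..*****..*

***..*****..*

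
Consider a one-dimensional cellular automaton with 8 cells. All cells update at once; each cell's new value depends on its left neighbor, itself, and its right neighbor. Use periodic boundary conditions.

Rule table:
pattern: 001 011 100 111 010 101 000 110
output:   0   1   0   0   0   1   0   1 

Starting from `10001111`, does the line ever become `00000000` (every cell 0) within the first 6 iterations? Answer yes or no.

10001000
00000000
all cells are 0 at iteration 2

yes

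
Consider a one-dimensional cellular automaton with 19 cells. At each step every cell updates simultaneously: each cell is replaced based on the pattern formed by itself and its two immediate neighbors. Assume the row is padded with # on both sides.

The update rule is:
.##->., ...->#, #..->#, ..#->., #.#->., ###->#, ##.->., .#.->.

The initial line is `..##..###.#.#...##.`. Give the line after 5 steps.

#...#..#.....##....
.##..#..####...###.
...#..#..##.##..#..
##..#..#......#..#.
#.#..#..#####..#...

#.#..#..#####..#...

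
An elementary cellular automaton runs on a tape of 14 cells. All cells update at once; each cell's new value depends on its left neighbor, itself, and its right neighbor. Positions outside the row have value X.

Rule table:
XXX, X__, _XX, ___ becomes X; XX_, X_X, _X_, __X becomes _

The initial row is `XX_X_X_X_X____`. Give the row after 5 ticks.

_XXXXX___XXXX_

X_________XXX_
_XXXXXXXX_XX__
_XXXXXXX__X_X_
_XXXXXX_X_____
_XXXXX___XXXX_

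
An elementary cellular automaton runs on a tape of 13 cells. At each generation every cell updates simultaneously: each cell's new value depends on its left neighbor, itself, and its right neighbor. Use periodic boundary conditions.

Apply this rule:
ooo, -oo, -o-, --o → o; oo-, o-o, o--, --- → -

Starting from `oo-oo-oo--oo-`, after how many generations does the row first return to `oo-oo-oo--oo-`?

26

generation 1: o--o--o--oo--
generation 2: o-oo-oo-oo--o
generation 3: --o--o--o--oo
generation 4: -oo-oo-oo-oo-
generation 5: oo--o--o--o--
generation 6: o--oo-oo-oo-o
generation 7: --oo--o--o--o
generation 8: -oo--oo-oo-oo
generation 9: -o--oo--o--o-
generation 10: oo-oo--oo-oo-
generation 11: o--o--oo--o--
generation 12: o-oo-oo--oo-o
generation 13: --o--o--oo--o
generation 14: -oo-oo-oo--oo
generation 15: -o--o--o--oo-
generation 16: oo-oo-oo-oo--
generation 17: o--o--o--o--o
generation 18: --oo-oo-oo-oo
generation 19: -oo--o--o--o-
generation 20: oo--oo-oo-oo-
generation 21: o--oo--o--o--
generation 22: o-oo--oo-oo-o
generation 23: --o--oo--o--o
generation 24: -oo-oo--oo-oo
generation 25: -o--o--oo--o-
generation 26: oo-oo-oo--oo-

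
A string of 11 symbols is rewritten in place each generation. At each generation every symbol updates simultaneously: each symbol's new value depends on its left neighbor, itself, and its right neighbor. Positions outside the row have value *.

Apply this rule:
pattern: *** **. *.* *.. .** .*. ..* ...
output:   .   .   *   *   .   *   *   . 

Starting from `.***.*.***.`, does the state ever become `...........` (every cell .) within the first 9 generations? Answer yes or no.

*...***...*
.*.*...*.*.
*****.*****
.....*.....
*...***...*  (repeats generation 1; period 4)
generation 9: *...***...*
generation 9 is *...***...*, still not uniform .

no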